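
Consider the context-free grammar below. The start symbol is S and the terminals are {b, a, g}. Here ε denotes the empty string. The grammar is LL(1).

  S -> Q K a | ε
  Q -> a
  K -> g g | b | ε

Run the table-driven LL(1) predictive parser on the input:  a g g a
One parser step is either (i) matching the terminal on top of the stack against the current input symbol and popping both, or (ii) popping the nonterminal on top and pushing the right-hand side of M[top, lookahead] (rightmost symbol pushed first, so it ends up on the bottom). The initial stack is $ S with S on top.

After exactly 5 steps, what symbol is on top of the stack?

     Stack    Input      Action
  1  $ S      a g g a $  expand S -> Q K a
  2  $ a K Q  a g g a $  expand Q -> a
  3  $ a K a  a g g a $  match a
  4  $ a K    g g a $    expand K -> g g
  5  $ a g g  g g a $    match g
Stack after step 5: $ a g (top = g).

g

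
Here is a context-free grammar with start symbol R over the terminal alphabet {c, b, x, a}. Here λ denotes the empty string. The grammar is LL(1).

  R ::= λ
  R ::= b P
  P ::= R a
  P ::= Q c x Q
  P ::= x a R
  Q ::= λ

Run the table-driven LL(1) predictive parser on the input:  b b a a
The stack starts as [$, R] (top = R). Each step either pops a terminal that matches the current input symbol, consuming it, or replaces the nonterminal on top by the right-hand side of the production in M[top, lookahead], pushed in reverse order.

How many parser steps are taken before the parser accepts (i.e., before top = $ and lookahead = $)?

     Stack    Input      Action
  1  $ R      b b a a $  expand R ::= b P
  2  $ P b    b b a a $  match b
  3  $ P      b a a $    expand P ::= R a
  4  $ a R    b a a $    expand R ::= b P
  5  $ a P b  b a a $    match b
  6  $ a P    a a $      expand P ::= R a
  7  $ a a R  a a $      expand R ::= λ
  8  $ a a    a a $      match a
  9  $ a      a $        match a
Accept reached after 9 steps.

9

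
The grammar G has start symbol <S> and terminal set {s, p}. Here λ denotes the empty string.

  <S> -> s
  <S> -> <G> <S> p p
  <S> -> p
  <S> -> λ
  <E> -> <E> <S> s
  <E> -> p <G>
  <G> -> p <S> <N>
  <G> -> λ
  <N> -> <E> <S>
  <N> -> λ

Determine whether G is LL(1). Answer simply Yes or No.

FIRST(<S>) = {λ, p, s}
FIRST(<E>) = {p}
FIRST(<G>) = {λ, p}
FIRST(<N>) = {λ, p}
FOLLOW(<S>) = {$, p, s}
FOLLOW(<E>) = {p, s}
FOLLOW(<G>) = {p, s}
FOLLOW(<N>) = {p, s}
Cell M[<E>, p] receives both <E> -> <E> <S> s and <E> -> p <G> — the grammar is not LL(1).

No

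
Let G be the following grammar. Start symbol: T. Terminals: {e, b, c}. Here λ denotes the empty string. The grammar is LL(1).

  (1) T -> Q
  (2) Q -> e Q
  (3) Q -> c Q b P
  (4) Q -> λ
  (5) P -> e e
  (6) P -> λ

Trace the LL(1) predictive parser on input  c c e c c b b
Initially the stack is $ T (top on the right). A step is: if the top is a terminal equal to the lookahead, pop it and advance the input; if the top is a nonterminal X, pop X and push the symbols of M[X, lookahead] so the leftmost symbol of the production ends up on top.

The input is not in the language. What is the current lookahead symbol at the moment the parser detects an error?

step 1: stack=$ T  input=c c e c c b b $  — expand T -> Q
step 2: stack=$ Q  input=c c e c c b b $  — expand Q -> c Q b P
step 3: stack=$ P b Q c  input=c c e c c b b $  — match c
step 4: stack=$ P b Q  input=c e c c b b $  — expand Q -> c Q b P
step 5: stack=$ P b P b Q c  input=c e c c b b $  — match c
step 6: stack=$ P b P b Q  input=e c c b b $  — expand Q -> e Q
step 7: stack=$ P b P b Q e  input=e c c b b $  — match e
step 8: stack=$ P b P b Q  input=c c b b $  — expand Q -> c Q b P
step 9: stack=$ P b P b P b Q c  input=c c b b $  — match c
step 10: stack=$ P b P b P b Q  input=c b b $  — expand Q -> c Q b P
step 11: stack=$ P b P b P b P b Q c  input=c b b $  — match c
step 12: stack=$ P b P b P b P b Q  input=b b $  — expand Q -> λ
step 13: stack=$ P b P b P b P b  input=b b $  — match b
step 14: stack=$ P b P b P b P  input=b $  — expand P -> λ
step 15: stack=$ P b P b P b  input=b $  — match b
step 16: stack=$ P b P b P  input=$  — expand P -> λ
step 17: stack=$ P b P b  input=$  — error: top is terminal b but lookahead is $

$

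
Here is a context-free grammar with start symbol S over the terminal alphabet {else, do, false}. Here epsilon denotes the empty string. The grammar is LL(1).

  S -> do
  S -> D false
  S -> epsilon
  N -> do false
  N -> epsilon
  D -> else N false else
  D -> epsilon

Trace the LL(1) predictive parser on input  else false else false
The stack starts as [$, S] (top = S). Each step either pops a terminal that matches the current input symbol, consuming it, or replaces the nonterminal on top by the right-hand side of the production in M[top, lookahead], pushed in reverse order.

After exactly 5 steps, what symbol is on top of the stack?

else

     Stack                      Input                    Action
  1  $ S                        else false else false $  expand S -> D false
  2  $ false D                  else false else false $  expand D -> else N false else
  3  $ false else false N else  else false else false $  match else
  4  $ false else false N       false else false $       expand N -> epsilon
  5  $ false else false         false else false $       match false
Stack after step 5: $ false else (top = else).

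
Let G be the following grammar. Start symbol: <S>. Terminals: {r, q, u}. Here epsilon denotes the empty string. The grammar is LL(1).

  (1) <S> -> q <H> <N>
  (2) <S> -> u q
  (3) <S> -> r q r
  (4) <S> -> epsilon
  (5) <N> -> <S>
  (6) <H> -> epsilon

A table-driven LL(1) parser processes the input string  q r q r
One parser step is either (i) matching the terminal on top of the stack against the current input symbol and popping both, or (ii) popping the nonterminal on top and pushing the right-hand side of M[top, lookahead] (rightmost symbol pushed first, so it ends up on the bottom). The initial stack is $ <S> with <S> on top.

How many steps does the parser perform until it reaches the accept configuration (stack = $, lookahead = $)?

8

     Stack        Input      Action
  1  $ <S>        q r q r $  expand <S> -> q <H> <N>
  2  $ <N> <H> q  q r q r $  match q
  3  $ <N> <H>    r q r $    expand <H> -> epsilon
  4  $ <N>        r q r $    expand <N> -> <S>
  5  $ <S>        r q r $    expand <S> -> r q r
  6  $ r q r      r q r $    match r
  7  $ r q        q r $      match q
  8  $ r          r $        match r
Accept reached after 8 steps.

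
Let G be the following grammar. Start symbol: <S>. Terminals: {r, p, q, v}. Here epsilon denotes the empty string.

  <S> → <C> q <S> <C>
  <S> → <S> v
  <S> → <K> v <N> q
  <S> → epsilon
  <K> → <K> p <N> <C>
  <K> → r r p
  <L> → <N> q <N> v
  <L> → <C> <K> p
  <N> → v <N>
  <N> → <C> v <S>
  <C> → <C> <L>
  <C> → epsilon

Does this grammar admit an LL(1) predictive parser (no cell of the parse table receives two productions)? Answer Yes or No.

No

FIRST(<S>) = {epsilon, q, r, v}
FIRST(<K>) = {r}
FIRST(<L>) = {r, v}
FIRST(<N>) = {r, v}
FIRST(<C>) = {epsilon, r, v}
FOLLOW(<S>) = {$, p, q, r, v}
FOLLOW(<K>) = {p, v}
FOLLOW(<L>) = {$, p, q, r, v}
FOLLOW(<N>) = {p, q, r, v}
FOLLOW(<C>) = {$, p, q, r, v}
Cell M[<C>, r] receives both <C> → <C> <L> and <C> → epsilon — the grammar is not LL(1).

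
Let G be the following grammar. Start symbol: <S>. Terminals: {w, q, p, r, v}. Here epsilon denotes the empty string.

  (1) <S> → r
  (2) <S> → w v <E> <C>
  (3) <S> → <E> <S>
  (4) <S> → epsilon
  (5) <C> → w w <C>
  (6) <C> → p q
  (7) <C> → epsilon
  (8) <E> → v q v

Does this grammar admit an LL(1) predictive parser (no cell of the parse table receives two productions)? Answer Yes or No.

Yes

FIRST(<S>) = {epsilon, r, v, w}
FIRST(<C>) = {epsilon, p, w}
FIRST(<E>) = {v}
FOLLOW(<S>) = {$}
FOLLOW(<C>) = {$}
FOLLOW(<E>) = {$, p, r, v, w}
Each cell of M receives at most one production.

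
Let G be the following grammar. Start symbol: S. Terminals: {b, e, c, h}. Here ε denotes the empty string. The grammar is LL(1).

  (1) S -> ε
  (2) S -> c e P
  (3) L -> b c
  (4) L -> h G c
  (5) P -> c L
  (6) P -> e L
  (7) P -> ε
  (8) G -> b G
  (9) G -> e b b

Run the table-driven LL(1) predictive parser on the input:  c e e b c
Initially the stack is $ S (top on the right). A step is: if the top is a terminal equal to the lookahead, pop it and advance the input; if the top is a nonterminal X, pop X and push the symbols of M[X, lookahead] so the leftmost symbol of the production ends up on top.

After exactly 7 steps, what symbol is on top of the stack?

c

step 1: stack=$ S  input=c e e b c $  — expand S -> c e P
step 2: stack=$ P e c  input=c e e b c $  — match c
step 3: stack=$ P e  input=e e b c $  — match e
step 4: stack=$ P  input=e b c $  — expand P -> e L
step 5: stack=$ L e  input=e b c $  — match e
step 6: stack=$ L  input=b c $  — expand L -> b c
step 7: stack=$ c b  input=b c $  — match b
Stack after step 7: $ c (top = c).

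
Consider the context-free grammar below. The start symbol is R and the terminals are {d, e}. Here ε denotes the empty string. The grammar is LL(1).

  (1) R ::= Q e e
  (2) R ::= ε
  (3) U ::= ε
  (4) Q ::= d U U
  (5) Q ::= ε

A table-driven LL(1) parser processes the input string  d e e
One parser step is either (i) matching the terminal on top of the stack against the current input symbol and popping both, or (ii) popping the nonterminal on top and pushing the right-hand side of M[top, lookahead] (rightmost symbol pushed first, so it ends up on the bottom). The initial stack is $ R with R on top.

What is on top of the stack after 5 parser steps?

step 1: stack=$ R  input=d e e $  — expand R ::= Q e e
step 2: stack=$ e e Q  input=d e e $  — expand Q ::= d U U
step 3: stack=$ e e U U d  input=d e e $  — match d
step 4: stack=$ e e U U  input=e e $  — expand U ::= ε
step 5: stack=$ e e U  input=e e $  — expand U ::= ε
Stack after step 5: $ e e (top = e).

e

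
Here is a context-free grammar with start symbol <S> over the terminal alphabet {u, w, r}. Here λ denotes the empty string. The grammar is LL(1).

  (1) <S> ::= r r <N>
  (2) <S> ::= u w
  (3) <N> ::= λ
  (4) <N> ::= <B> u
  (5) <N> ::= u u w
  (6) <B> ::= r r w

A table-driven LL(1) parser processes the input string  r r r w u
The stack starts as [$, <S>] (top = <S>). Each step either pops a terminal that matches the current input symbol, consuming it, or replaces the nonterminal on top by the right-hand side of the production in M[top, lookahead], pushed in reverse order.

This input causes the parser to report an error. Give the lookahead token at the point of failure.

     Stack      Input        Action
  1  $ <S>      r r r w u $  expand <S> ::= r r <N>
  2  $ <N> r r  r r r w u $  match r
  3  $ <N> r    r r w u $    match r
  4  $ <N>      r w u $      expand <N> ::= <B> u
  5  $ u <B>    r w u $      expand <B> ::= r r w
  6  $ u w r r  r w u $      match r
  7  $ u w r    w u $        error: top is terminal r but lookahead is w

w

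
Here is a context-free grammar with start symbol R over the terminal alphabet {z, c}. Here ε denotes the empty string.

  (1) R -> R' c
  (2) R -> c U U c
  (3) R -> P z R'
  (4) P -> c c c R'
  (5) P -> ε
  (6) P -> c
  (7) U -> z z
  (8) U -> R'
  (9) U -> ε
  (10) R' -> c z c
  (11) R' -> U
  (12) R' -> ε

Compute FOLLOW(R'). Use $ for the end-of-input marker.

{$, c, z}

FIRST(P): from P->c c c R' we get {c}; from P->ε we get {ε}; from P->c we get {c}. So FIRST(P) = {ε, c}.
FIRST(R): from R->R' c we get {c, z}; from R->c U U c we get {c}; from R->P z R' we get {c, z}. So FIRST(R) = {c, z}.
FIRST(U): from U->z z we get {z}; from U->R' we get {ε, c, z}; from U->ε we get {ε}. So FIRST(U) = {ε, c, z}.
FIRST(R'): from R'->c z c we get {c}; from R'->U we get {ε, c, z}; from R'->ε we get {ε}. So FIRST(R') = {ε, c, z}.
FOLLOW(R) includes $ since R is the start symbol.
FOLLOW(R): R appears on no right-hand side. Thus FOLLOW(R) = {$}.
FOLLOW(P): in R->P z R', P is followed by z R' with FIRST {z}. Thus FOLLOW(P) = {z}.
FOLLOW(U): in R->c U U c (occurrence 1), U is followed by U c with FIRST {c, z}; in R->c U U c (occurrence 2), U is followed by c with FIRST {c}; in R'->U, the suffix after U is empty, so FOLLOW(U) ⊇ FOLLOW(R') = {$, c, z}. Thus FOLLOW(U) = {$, c, z}.
FOLLOW(R'): in R->R' c, R' is followed by c with FIRST {c}; in R->P z R', the suffix after R' is empty, so FOLLOW(R') ⊇ FOLLOW(R) = {$}; in P->c c c R', the suffix after R' is empty, so FOLLOW(R') ⊇ FOLLOW(P) = {z}; in U->R', the suffix after R' is empty, so FOLLOW(R') ⊇ FOLLOW(U) = {$, c, z}. Thus FOLLOW(R') = {$, c, z}.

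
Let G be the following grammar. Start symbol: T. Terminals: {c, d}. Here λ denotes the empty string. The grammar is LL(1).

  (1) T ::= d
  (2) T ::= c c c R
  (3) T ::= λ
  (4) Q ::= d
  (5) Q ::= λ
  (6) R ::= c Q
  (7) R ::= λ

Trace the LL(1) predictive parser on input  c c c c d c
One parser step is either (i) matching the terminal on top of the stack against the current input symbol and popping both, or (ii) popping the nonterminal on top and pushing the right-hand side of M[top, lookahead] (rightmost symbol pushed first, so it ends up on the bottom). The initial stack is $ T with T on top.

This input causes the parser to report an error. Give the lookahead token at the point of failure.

     Stack      Input          Action
  1  $ T        c c c c d c $  expand T ::= c c c R
  2  $ R c c c  c c c c d c $  match c
  3  $ R c c    c c c d c $    match c
  4  $ R c      c c d c $      match c
  5  $ R        c d c $        expand R ::= c Q
  6  $ Q c      c d c $        match c
  7  $ Q        d c $          expand Q ::= d
  8  $ d        d c $          match d
  9  $          c $            error: stack empty but input remains

c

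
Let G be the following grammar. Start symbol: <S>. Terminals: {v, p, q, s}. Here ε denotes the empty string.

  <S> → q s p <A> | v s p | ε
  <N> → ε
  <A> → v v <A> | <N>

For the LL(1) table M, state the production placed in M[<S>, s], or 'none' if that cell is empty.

none

FIRST(<S>): from <S>→q s p <A> we get {q}; from <S>→v s p we get {v}; from <S>→ε we get {ε}. So FIRST(<S>) = {ε, q, v}.
FIRST(<N>): from <N>→ε we get {ε}. So FIRST(<N>) = {ε}.
FIRST(<A>): from <A>→v v <A> we get {v}; from <A>→<N> we get {ε}. So FIRST(<A>) = {ε, v}.
FOLLOW(<S>) includes $ since <S> is the start symbol.
FOLLOW(<S>): <S> appears on no right-hand side. Thus FOLLOW(<S>) = {$}.
For <S> → q s p <A>: FIRST(q s p <A>) = {q}, so it goes in M[<S>, t] for t ∈ {q}.
For <S> → v s p: FIRST(v s p) = {v}, so it goes in M[<S>, t] for t ∈ {v}.
For <S> → ε: FIRST(ε) = {ε}, so it goes in M[<S>, t] for t ∈ {}; since ε ∈ FIRST, also for every t ∈ FOLLOW(<S>) = {$}.
None of these place a production in M[<S>, s].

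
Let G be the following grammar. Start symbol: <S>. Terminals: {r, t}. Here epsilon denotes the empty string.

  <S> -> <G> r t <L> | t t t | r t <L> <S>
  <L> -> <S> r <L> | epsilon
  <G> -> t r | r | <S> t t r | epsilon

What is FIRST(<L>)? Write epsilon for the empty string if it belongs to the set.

{epsilon, r, t}

FIRST(<S>) = {r, t}  (via <G> r t <L>)
FIRST(<L>) = {epsilon, r, t}  (via <S> r <L>)
FIRST(<G>) = {epsilon, r, t}  (via <S> t t r)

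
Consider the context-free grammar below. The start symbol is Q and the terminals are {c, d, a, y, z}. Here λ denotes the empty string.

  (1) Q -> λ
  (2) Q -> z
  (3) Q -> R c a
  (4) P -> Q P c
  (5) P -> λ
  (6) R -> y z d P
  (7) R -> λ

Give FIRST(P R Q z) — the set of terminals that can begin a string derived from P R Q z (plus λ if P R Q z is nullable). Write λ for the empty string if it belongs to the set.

{c, y, z}

FIRST(R): from R->y z d P we get {y}; from R->λ we get {λ}. So FIRST(R) = {λ, y}.
FIRST(Q): from Q->λ we get {λ}; from Q->z we get {z}; from Q->R c a we get {c, y}. So FIRST(Q) = {λ, c, y, z}.
FIRST(P): from P->Q P c we get {c, y, z}; from P->λ we get {λ}. So FIRST(P) = {λ, c, y, z}.
FIRST(P R Q z): take FIRST of each symbol in turn, carrying on past any symbol whose FIRST contains λ; result {c, y, z}.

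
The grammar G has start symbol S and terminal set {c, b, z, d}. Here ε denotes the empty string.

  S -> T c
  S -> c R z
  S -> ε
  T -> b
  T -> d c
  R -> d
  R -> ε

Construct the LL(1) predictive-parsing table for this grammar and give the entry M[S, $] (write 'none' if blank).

FIRST(T): from T->b we get {b}; from T->d c we get {d}. So FIRST(T) = {b, d}.
FIRST(R): from R->d we get {d}; from R->ε we get {ε}. So FIRST(R) = {ε, d}.
FIRST(S): from S->T c we get {b, d}; from S->c R z we get {c}; from S->ε we get {ε}. So FIRST(S) = {ε, b, c, d}.
FOLLOW(S) includes $ since S is the start symbol.
FOLLOW(S): S appears on no right-hand side. Thus FOLLOW(S) = {$}.
For S -> T c: FIRST(T c) = {b, d}, so it goes in M[S, t] for t ∈ {b, d}.
For S -> c R z: FIRST(c R z) = {c}, so it goes in M[S, t] for t ∈ {c}.
For S -> ε: FIRST(ε) = {ε}, so it goes in M[S, t] for t ∈ {}; since ε ∈ FIRST, also for every t ∈ FOLLOW(S) = {$}.

S -> ε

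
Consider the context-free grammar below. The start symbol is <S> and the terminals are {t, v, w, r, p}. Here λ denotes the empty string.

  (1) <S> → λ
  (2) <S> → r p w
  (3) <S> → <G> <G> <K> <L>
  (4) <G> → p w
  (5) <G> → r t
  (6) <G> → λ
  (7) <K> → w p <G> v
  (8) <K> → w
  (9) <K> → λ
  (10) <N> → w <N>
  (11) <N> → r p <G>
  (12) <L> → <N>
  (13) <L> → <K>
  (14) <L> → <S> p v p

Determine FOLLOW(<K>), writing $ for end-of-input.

{$, p, r, w}

FIRST(<G>): from <G>→p w we get {p}; from <G>→r t we get {r}; from <G>→λ we get {λ}. So FIRST(<G>) = {λ, p, r}.
FIRST(<K>): from <K>→w p <G> v we get {w}; from <K>→w we get {w}; from <K>→λ we get {λ}. So FIRST(<K>) = {λ, w}.
FIRST(<N>): from <N>→w <N> we get {w}; from <N>→r p <G> we get {r}. So FIRST(<N>) = {r, w}.
FIRST(<S>): from <S>→λ we get {λ}; from <S>→r p w we get {r}; from <S>→<G> <G> <K> <L> we get {λ, p, r, w}. So FIRST(<S>) = {λ, p, r, w}.
FIRST(<L>): from <L>→<N> we get {r, w}; from <L>→<K> we get {λ, w}; from <L>→<S> p v p we get {p, r, w}. So FIRST(<L>) = {λ, p, r, w}.
FOLLOW(<S>) includes $ since <S> is the start symbol.
FOLLOW(<S>): in <L>→<S> p v p, <S> is followed by p v p with FIRST {p}. Thus FOLLOW(<S>) = {$, p}.
FOLLOW(<L>): in <S>→<G> <G> <K> <L>, the suffix after <L> is empty, so FOLLOW(<L>) ⊇ FOLLOW(<S>) = {$, p}. Thus FOLLOW(<L>) = {$, p}.
FOLLOW(<K>): in <S>→<G> <G> <K> <L>, <K> is followed by <L> with FIRST {λ, p, r, w}; in <S>→<G> <G> <K> <L>, the suffix after <K> is nullable, so FOLLOW(<K>) ⊇ FOLLOW(<S>) = {$, p}; in <L>→<K>, the suffix after <K> is empty, so FOLLOW(<K>) ⊇ FOLLOW(<L>) = {$, p}. Thus FOLLOW(<K>) = {$, p, r, w}.
FOLLOW(<N>): in <N>→w <N>, the suffix after <N> is empty (adds nothing new); in <L>→<N>, the suffix after <N> is empty, so FOLLOW(<N>) ⊇ FOLLOW(<L>) = {$, p}. Thus FOLLOW(<N>) = {$, p}.
FOLLOW(<G>): in <S>→<G> <G> <K> <L> (occurrence 1), <G> is followed by <G> <K> <L> with FIRST {λ, p, r, w}; in <S>→<G> <G> <K> <L> (occurrence 1), the suffix after <G> is nullable, so FOLLOW(<G>) ⊇ FOLLOW(<S>) = {$, p}; in <S>→<G> <G> <K> <L> (occurrence 2), <G> is followed by <K> <L> with FIRST {λ, p, r, w}; in <S>→<G> <G> <K> <L> (occurrence 2), the suffix after <G> is nullable, so FOLLOW(<G>) ⊇ FOLLOW(<S>) = {$, p}; in <K>→w p <G> v, <G> is followed by v with FIRST {v}; in <N>→r p <G>, the suffix after <G> is empty, so FOLLOW(<G>) ⊇ FOLLOW(<N>) = {$, p}. Thus FOLLOW(<G>) = {$, p, r, v, w}.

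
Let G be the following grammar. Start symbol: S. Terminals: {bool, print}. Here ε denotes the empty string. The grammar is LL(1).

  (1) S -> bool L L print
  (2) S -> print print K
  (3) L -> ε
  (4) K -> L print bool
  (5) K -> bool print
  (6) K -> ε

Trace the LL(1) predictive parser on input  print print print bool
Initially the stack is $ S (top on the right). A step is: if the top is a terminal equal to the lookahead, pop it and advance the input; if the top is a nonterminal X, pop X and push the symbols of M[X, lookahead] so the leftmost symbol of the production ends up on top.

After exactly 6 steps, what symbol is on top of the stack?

     Stack            Input                     Action
  1  $ S              print print print bool $  expand S -> print print K
  2  $ K print print  print print print bool $  match print
  3  $ K print        print print bool $        match print
  4  $ K              print bool $              expand K -> L print bool
  5  $ bool print L   print bool $              expand L -> ε
  6  $ bool print     print bool $              match print
Stack after step 6: $ bool (top = bool).

bool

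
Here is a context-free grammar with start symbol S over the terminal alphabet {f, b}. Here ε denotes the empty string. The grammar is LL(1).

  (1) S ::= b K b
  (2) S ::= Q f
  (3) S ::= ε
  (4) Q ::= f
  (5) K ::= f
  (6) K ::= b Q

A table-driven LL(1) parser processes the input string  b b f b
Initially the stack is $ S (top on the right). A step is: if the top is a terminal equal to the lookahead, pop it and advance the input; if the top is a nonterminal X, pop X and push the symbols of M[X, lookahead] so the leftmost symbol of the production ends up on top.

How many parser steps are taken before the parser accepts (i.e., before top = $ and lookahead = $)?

step 1: stack=$ S  input=b b f b $  — expand S ::= b K b
step 2: stack=$ b K b  input=b b f b $  — match b
step 3: stack=$ b K  input=b f b $  — expand K ::= b Q
step 4: stack=$ b Q b  input=b f b $  — match b
step 5: stack=$ b Q  input=f b $  — expand Q ::= f
step 6: stack=$ b f  input=f b $  — match f
step 7: stack=$ b  input=b $  — match b
Accept reached after 7 steps.

7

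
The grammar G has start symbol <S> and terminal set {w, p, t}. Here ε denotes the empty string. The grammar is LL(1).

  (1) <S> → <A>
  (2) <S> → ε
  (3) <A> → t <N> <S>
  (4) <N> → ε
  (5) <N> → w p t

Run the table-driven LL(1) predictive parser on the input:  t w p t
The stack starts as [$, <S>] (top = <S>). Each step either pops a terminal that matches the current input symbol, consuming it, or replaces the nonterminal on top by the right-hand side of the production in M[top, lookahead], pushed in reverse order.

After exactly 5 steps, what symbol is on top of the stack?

step 1: stack=$ <S>  input=t w p t $  — expand <S> → <A>
step 2: stack=$ <A>  input=t w p t $  — expand <A> → t <N> <S>
step 3: stack=$ <S> <N> t  input=t w p t $  — match t
step 4: stack=$ <S> <N>  input=w p t $  — expand <N> → w p t
step 5: stack=$ <S> t p w  input=w p t $  — match w
Stack after step 5: $ <S> t p (top = p).

p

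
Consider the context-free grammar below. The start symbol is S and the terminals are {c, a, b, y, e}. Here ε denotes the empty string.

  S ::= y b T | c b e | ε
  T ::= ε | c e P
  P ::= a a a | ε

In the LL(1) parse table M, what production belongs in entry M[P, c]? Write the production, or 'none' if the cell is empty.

FIRST(S): from S::=y b T we get {y}; from S::=c b e we get {c}; from S::=ε we get {ε}. So FIRST(S) = {ε, c, y}.
FIRST(T): from T::=ε we get {ε}; from T::=c e P we get {c}. So FIRST(T) = {ε, c}.
FIRST(P): from P::=a a a we get {a}; from P::=ε we get {ε}. So FIRST(P) = {ε, a}.
FOLLOW(S) includes $ since S is the start symbol.
FOLLOW(T): in S::=y b T, the suffix after T is empty, so FOLLOW(T) ⊇ FOLLOW(S) = {$}. Thus FOLLOW(T) = {$}.
FOLLOW(P): in T::=c e P, the suffix after P is empty, so FOLLOW(P) ⊇ FOLLOW(T) = {$}. Thus FOLLOW(P) = {$}.
For P ::= a a a: FIRST(a a a) = {a}, so it goes in M[P, t] for t ∈ {a}.
For P ::= ε: FIRST(ε) = {ε}, so it goes in M[P, t] for t ∈ {}; since ε ∈ FIRST, also for every t ∈ FOLLOW(P) = {$}.
None of these place a production in M[P, c].

none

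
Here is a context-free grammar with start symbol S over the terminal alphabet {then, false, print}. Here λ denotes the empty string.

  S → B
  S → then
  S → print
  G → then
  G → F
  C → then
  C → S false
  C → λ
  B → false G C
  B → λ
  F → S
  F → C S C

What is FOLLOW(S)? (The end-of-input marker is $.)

FIRST(B) = {λ, false}
FIRST(S) = {λ, false, print, then}  (via B)
FIRST(C) = {λ, false, print, then}  (via S false)
FIRST(F) = {λ, false, print, then}  (via S, C S C)
FIRST(G) = {λ, false, print, then}  (via F)
FOLLOW(S) includes $ since S is the start symbol.
FOLLOW(S): in C→S false, S is followed by false with FIRST {false}; in F→S, the suffix after S is empty, so FOLLOW(S) ⊇ FOLLOW(F) = {$, false, print, then}; in F→C S C, S is followed by C with FIRST {λ, false, print, then}; in F→C S C, the suffix after S is nullable, so FOLLOW(S) ⊇ FOLLOW(F) = {$, false, print, then}. Thus FOLLOW(S) = {$, false, print, then}.
FOLLOW(B): in S→B, the suffix after B is empty, so FOLLOW(B) ⊇ FOLLOW(S) = {$, false, print, then}. Thus FOLLOW(B) = {$, false, print, then}.
FOLLOW(G): in B→false G C, G is followed by C with FIRST {λ, false, print, then}; in B→false G C, the suffix after G is nullable, so FOLLOW(G) ⊇ FOLLOW(B) = {$, false, print, then}. Thus FOLLOW(G) = {$, false, print, then}.
FOLLOW(F): in G→F, the suffix after F is empty, so FOLLOW(F) ⊇ FOLLOW(G) = {$, false, print, then}. Thus FOLLOW(F) = {$, false, print, then}.
FOLLOW(C): in B→false G C, the suffix after C is empty, so FOLLOW(C) ⊇ FOLLOW(B) = {$, false, print, then}; in F→C S C (occurrence 1), C is followed by S C with FIRST {λ, false, print, then}; in F→C S C (occurrence 1), the suffix after C is nullable, so FOLLOW(C) ⊇ FOLLOW(F) = {$, false, print, then}; in F→C S C (occurrence 2), the suffix after C is empty, so FOLLOW(C) ⊇ FOLLOW(F) = {$, false, print, then}. Thus FOLLOW(C) = {$, false, print, then}.

{$, false, print, then}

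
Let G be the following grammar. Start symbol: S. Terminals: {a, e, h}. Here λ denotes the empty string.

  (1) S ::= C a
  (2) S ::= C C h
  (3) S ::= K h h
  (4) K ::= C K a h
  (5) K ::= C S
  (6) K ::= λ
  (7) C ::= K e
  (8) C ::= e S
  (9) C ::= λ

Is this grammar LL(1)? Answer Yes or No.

FIRST(S) = {a, e, h}
FIRST(K) = {λ, a, e, h}
FIRST(C) = {λ, a, e, h}
FOLLOW(S) = {$, a, e, h}
FOLLOW(K) = {a, e, h}
FOLLOW(C) = {a, e, h}
Cell M[C, a] receives both C ::= K e and C ::= λ — the grammar is not LL(1).

No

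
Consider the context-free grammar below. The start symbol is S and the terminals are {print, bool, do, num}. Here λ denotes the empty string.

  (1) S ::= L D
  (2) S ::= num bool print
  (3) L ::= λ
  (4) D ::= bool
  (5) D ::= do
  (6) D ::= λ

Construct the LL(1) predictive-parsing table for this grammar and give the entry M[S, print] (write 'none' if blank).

FIRST(L): from L::=λ we get {λ}. So FIRST(L) = {λ}.
FIRST(D): from D::=bool we get {bool}; from D::=do we get {do}; from D::=λ we get {λ}. So FIRST(D) = {λ, bool, do}.
FIRST(S): from S::=L D we get {λ, bool, do}; from S::=num bool print we get {num}. So FIRST(S) = {λ, bool, do, num}.
FOLLOW(S) includes $ since S is the start symbol.
FOLLOW(S): S appears on no right-hand side. Thus FOLLOW(S) = {$}.
For S ::= L D: FIRST(L D) = {λ, bool, do}, so it goes in M[S, t] for t ∈ {bool, do}; since λ ∈ FIRST, also for every t ∈ FOLLOW(S) = {$}.
For S ::= num bool print: FIRST(num bool print) = {num}, so it goes in M[S, t] for t ∈ {num}.
None of these place a production in M[S, print].

none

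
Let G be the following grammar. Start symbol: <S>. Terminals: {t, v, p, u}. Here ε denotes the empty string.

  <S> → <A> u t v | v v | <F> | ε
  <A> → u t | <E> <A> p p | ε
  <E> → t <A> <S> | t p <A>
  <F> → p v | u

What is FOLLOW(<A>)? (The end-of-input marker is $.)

{p, t, u, v}

FIRST(<E>): from <E>→t <A> <S> we get {t}; from <E>→t p <A> we get {t}. So FIRST(<E>) = {t}.
FIRST(<F>): from <F>→p v we get {p}; from <F>→u we get {u}. So FIRST(<F>) = {p, u}.
FIRST(<A>): from <A>→u t we get {u}; from <A>→<E> <A> p p we get {t}; from <A>→ε we get {ε}. So FIRST(<A>) = {ε, t, u}.
FIRST(<S>): from <S>→<A> u t v we get {t, u}; from <S>→v v we get {v}; from <S>→<F> we get {p, u}; from <S>→ε we get {ε}. So FIRST(<S>) = {ε, p, t, u, v}.
FOLLOW(<S>) includes $ since <S> is the start symbol.
FOLLOW(<E>): in <A>→<E> <A> p p, <E> is followed by <A> p p with FIRST {p, t, u}. Thus FOLLOW(<E>) = {p, t, u}.
FOLLOW(<S>): in <E>→t <A> <S>, the suffix after <S> is empty, so FOLLOW(<S>) ⊇ FOLLOW(<E>) = {p, t, u}. Thus FOLLOW(<S>) = {$, p, t, u}.
FOLLOW(<A>): in <S>→<A> u t v, <A> is followed by u t v with FIRST {u}; in <A>→<E> <A> p p, <A> is followed by p p with FIRST {p}; in <E>→t <A> <S>, <A> is followed by <S> with FIRST {ε, p, t, u, v}; in <E>→t <A> <S>, the suffix after <A> is nullable, so FOLLOW(<A>) ⊇ FOLLOW(<E>) = {p, t, u}; in <E>→t p <A>, the suffix after <A> is empty, so FOLLOW(<A>) ⊇ FOLLOW(<E>) = {p, t, u}. Thus FOLLOW(<A>) = {p, t, u, v}.
FOLLOW(<F>): in <S>→<F>, the suffix after <F> is empty, so FOLLOW(<F>) ⊇ FOLLOW(<S>) = {$, p, t, u}. Thus FOLLOW(<F>) = {$, p, t, u}.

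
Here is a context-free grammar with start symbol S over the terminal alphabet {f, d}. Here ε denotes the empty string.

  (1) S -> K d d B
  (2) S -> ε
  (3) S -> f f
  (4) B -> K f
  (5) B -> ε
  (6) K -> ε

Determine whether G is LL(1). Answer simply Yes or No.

FIRST(S) = {ε, d, f}
FIRST(B) = {ε, f}
FIRST(K) = {ε}
FOLLOW(S) = {$}
FOLLOW(B) = {$}
FOLLOW(K) = {d, f}
Each cell of M receives at most one production.

Yes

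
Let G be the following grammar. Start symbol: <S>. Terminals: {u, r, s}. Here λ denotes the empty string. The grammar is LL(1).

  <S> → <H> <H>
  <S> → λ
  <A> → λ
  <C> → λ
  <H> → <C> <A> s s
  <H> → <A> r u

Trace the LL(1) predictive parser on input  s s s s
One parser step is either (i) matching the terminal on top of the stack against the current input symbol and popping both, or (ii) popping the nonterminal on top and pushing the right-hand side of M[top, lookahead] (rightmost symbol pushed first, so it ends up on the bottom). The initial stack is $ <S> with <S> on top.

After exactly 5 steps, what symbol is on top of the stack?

     Stack              Input      Action
  1  $ <S>              s s s s $  expand <S> → <H> <H>
  2  $ <H> <H>          s s s s $  expand <H> → <C> <A> s s
  3  $ <H> s s <A> <C>  s s s s $  expand <C> → λ
  4  $ <H> s s <A>      s s s s $  expand <A> → λ
  5  $ <H> s s          s s s s $  match s
Stack after step 5: $ <H> s (top = s).

s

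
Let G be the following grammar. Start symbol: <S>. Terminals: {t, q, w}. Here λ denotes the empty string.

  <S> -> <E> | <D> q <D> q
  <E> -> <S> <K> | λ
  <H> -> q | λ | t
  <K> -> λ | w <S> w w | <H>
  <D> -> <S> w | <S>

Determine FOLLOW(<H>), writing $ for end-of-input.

FIRST(<H>): from <H>->q we get {q}; from <H>->λ we get {λ}; from <H>->t we get {t}. So FIRST(<H>) = {λ, q, t}.
FIRST(<K>): from <K>->λ we get {λ}; from <K>->w <S> w w we get {w}; from <K>-><H> we get {λ, q, t}. So FIRST(<K>) = {λ, q, t, w}.
FIRST(<S>): from <S>-><E> we get {λ, q, t, w}; from <S>-><D> q <D> q we get {q, t, w}. So FIRST(<S>) = {λ, q, t, w}.
FIRST(<E>): from <E>-><S> <K> we get {λ, q, t, w}; from <E>->λ we get {λ}. So FIRST(<E>) = {λ, q, t, w}.
FIRST(<D>): from <D>-><S> w we get {q, t, w}; from <D>-><S> we get {λ, q, t, w}. So FIRST(<D>) = {λ, q, t, w}.
FOLLOW(<S>) includes $ since <S> is the start symbol.
FOLLOW(<D>): in <S>-><D> q <D> q (occurrence 1), <D> is followed by q <D> q with FIRST {q}; in <S>-><D> q <D> q (occurrence 2), <D> is followed by q with FIRST {q}. Thus FOLLOW(<D>) = {q}.
FOLLOW(<S>): in <E>-><S> <K>, <S> is followed by <K> with FIRST {λ, q, t, w}; in <E>-><S> <K>, the suffix after <S> is nullable, so FOLLOW(<S>) ⊇ FOLLOW(<E>) = {$, q, t, w}; in <K>->w <S> w w, <S> is followed by w w with FIRST {w}; in <D>-><S> w, <S> is followed by w with FIRST {w}; in <D>-><S>, the suffix after <S> is empty, so FOLLOW(<S>) ⊇ FOLLOW(<D>) = {q}. Thus FOLLOW(<S>) = {$, q, t, w}.
FOLLOW(<E>): in <S>-><E>, the suffix after <E> is empty, so FOLLOW(<E>) ⊇ FOLLOW(<S>) = {$, q, t, w}. Thus FOLLOW(<E>) = {$, q, t, w}.
FOLLOW(<K>): in <E>-><S> <K>, the suffix after <K> is empty, so FOLLOW(<K>) ⊇ FOLLOW(<E>) = {$, q, t, w}. Thus FOLLOW(<K>) = {$, q, t, w}.
FOLLOW(<H>): in <K>-><H>, the suffix after <H> is empty, so FOLLOW(<H>) ⊇ FOLLOW(<K>) = {$, q, t, w}. Thus FOLLOW(<H>) = {$, q, t, w}.

{$, q, t, w}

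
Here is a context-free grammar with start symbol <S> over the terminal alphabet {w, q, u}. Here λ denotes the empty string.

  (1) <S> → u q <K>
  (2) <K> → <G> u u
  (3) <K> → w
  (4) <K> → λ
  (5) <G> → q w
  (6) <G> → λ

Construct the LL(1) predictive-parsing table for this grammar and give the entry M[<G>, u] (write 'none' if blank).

FIRST(<S>): from <S>→u q <K> we get {u}. So FIRST(<S>) = {u}.
FIRST(<G>): from <G>→q w we get {q}; from <G>→λ we get {λ}. So FIRST(<G>) = {λ, q}.
FIRST(<K>): from <K>→<G> u u we get {q, u}; from <K>→w we get {w}; from <K>→λ we get {λ}. So FIRST(<K>) = {λ, q, u, w}.
FOLLOW(<S>) includes $ since <S> is the start symbol.
FOLLOW(<G>): in <K>→<G> u u, <G> is followed by u u with FIRST {u}. Thus FOLLOW(<G>) = {u}.
For <G> → q w: FIRST(q w) = {q}, so it goes in M[<G>, t] for t ∈ {q}.
For <G> → λ: FIRST(λ) = {λ}, so it goes in M[<G>, t] for t ∈ {}; since λ ∈ FIRST, also for every t ∈ FOLLOW(<G>) = {u}.

<G> → λ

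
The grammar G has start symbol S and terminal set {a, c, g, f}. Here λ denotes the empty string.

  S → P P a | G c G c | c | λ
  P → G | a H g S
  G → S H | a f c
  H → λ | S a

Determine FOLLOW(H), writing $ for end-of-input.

{a, c, g}

FIRST(S): from S→P P a we get {a, c}; from S→G c G c we get {a, c}; from S→c we get {c}; from S→λ we get {λ}. So FIRST(S) = {λ, a, c}.
FIRST(H): from H→λ we get {λ}; from H→S a we get {a, c}. So FIRST(H) = {λ, a, c}.
FIRST(G): from G→S H we get {λ, a, c}; from G→a f c we get {a}. So FIRST(G) = {λ, a, c}.
FIRST(P): from P→G we get {λ, a, c}; from P→a H g S we get {a}. So FIRST(P) = {λ, a, c}.
FOLLOW(S) includes $ since S is the start symbol.
FOLLOW(P): in S→P P a (occurrence 1), P is followed by P a with FIRST {a, c}; in S→P P a (occurrence 2), P is followed by a with FIRST {a}. Thus FOLLOW(P) = {a, c}.
FOLLOW(G): in S→G c G c (occurrence 1), G is followed by c G c with FIRST {c}; in S→G c G c (occurrence 2), G is followed by c with FIRST {c}; in P→G, the suffix after G is empty, so FOLLOW(G) ⊇ FOLLOW(P) = {a, c}. Thus FOLLOW(G) = {a, c}.
FOLLOW(S): in P→a H g S, the suffix after S is empty, so FOLLOW(S) ⊇ FOLLOW(P) = {a, c}; in G→S H, S is followed by H with FIRST {λ, a, c}; in G→S H, the suffix after S is nullable, so FOLLOW(S) ⊇ FOLLOW(G) = {a, c}; in H→S a, S is followed by a with FIRST {a}. Thus FOLLOW(S) = {$, a, c}.
FOLLOW(H): in P→a H g S, H is followed by g S with FIRST {g}; in G→S H, the suffix after H is empty, so FOLLOW(H) ⊇ FOLLOW(G) = {a, c}. Thus FOLLOW(H) = {a, c, g}.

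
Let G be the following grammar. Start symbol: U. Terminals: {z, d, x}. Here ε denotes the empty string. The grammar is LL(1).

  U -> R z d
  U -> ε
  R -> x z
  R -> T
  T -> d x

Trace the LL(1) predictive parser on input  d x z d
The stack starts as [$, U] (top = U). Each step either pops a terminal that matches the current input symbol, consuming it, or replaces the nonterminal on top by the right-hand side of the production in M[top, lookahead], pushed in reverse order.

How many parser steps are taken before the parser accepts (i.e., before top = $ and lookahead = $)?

7

     Stack      Input      Action
  1  $ U        d x z d $  expand U -> R z d
  2  $ d z R    d x z d $  expand R -> T
  3  $ d z T    d x z d $  expand T -> d x
  4  $ d z x d  d x z d $  match d
  5  $ d z x    x z d $    match x
  6  $ d z      z d $      match z
  7  $ d        d $        match d
Accept reached after 7 steps.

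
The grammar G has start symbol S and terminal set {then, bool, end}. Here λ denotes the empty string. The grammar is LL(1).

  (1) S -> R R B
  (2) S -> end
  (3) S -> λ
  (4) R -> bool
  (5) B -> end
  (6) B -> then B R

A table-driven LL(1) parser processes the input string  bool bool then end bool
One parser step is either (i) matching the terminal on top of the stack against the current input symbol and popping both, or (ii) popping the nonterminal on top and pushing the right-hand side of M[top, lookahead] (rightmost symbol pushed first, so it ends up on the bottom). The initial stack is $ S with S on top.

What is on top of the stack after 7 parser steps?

     Stack       Input                      Action
  1  $ S         bool bool then end bool $  expand S -> R R B
  2  $ B R R     bool bool then end bool $  expand R -> bool
  3  $ B R bool  bool bool then end bool $  match bool
  4  $ B R       bool then end bool $       expand R -> bool
  5  $ B bool    bool then end bool $       match bool
  6  $ B         then end bool $            expand B -> then B R
  7  $ R B then  then end bool $            match then
Stack after step 7: $ R B (top = B).

B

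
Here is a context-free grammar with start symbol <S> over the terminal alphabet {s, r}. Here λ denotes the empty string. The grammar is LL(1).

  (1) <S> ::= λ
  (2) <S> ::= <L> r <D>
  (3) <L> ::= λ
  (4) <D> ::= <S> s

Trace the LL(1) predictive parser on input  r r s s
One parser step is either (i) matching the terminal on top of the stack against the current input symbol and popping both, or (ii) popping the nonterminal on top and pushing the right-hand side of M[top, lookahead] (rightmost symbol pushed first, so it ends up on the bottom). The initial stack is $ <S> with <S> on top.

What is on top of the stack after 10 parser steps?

step 1: stack=$ <S>  input=r r s s $  — expand <S> ::= <L> r <D>
step 2: stack=$ <D> r <L>  input=r r s s $  — expand <L> ::= λ
step 3: stack=$ <D> r  input=r r s s $  — match r
step 4: stack=$ <D>  input=r s s $  — expand <D> ::= <S> s
step 5: stack=$ s <S>  input=r s s $  — expand <S> ::= <L> r <D>
step 6: stack=$ s <D> r <L>  input=r s s $  — expand <L> ::= λ
step 7: stack=$ s <D> r  input=r s s $  — match r
step 8: stack=$ s <D>  input=s s $  — expand <D> ::= <S> s
step 9: stack=$ s s <S>  input=s s $  — expand <S> ::= λ
step 10: stack=$ s s  input=s s $  — match s
Stack after step 10: $ s (top = s).

s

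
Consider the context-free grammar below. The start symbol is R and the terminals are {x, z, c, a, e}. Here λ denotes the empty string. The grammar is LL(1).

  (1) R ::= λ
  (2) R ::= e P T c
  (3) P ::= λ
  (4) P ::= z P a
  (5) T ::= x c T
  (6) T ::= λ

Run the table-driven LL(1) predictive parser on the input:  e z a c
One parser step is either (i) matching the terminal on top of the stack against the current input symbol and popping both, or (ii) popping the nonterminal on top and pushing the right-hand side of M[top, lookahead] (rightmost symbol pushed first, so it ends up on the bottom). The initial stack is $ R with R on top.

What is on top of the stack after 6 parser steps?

T

step 1: stack=$ R  input=e z a c $  — expand R ::= e P T c
step 2: stack=$ c T P e  input=e z a c $  — match e
step 3: stack=$ c T P  input=z a c $  — expand P ::= z P a
step 4: stack=$ c T a P z  input=z a c $  — match z
step 5: stack=$ c T a P  input=a c $  — expand P ::= λ
step 6: stack=$ c T a  input=a c $  — match a
Stack after step 6: $ c T (top = T).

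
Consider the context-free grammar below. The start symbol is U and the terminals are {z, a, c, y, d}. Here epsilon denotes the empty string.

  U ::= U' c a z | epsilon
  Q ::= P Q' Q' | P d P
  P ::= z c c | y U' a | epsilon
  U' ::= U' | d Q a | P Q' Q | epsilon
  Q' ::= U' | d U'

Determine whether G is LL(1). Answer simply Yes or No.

No

FIRST(U) = {epsilon, c, d, y, z}
FIRST(Q) = {epsilon, d, y, z}
FIRST(P) = {epsilon, y, z}
FIRST(U') = {epsilon, d, y, z}
FIRST(Q') = {epsilon, d, y, z}
FOLLOW(U) = {$}
FOLLOW(Q) = {a, c, d, y, z}
FOLLOW(P) = {a, c, d, y, z}
FOLLOW(U') = {a, c, d, y, z}
FOLLOW(Q') = {a, c, d, y, z}
Cell M[P, y] receives both P ::= y U' a and P ::= epsilon — the grammar is not LL(1).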